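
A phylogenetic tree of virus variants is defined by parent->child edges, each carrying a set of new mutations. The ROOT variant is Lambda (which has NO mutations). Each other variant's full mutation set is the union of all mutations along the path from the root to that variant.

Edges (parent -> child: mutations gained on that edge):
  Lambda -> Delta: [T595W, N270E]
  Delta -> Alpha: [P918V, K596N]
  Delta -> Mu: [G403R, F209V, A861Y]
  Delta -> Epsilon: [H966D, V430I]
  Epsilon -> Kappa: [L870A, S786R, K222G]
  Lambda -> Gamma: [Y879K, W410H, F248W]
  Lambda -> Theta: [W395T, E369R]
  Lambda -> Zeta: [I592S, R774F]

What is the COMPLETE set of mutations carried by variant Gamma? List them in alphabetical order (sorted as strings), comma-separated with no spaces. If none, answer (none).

Answer: F248W,W410H,Y879K

Derivation:
At Lambda: gained [] -> total []
At Gamma: gained ['Y879K', 'W410H', 'F248W'] -> total ['F248W', 'W410H', 'Y879K']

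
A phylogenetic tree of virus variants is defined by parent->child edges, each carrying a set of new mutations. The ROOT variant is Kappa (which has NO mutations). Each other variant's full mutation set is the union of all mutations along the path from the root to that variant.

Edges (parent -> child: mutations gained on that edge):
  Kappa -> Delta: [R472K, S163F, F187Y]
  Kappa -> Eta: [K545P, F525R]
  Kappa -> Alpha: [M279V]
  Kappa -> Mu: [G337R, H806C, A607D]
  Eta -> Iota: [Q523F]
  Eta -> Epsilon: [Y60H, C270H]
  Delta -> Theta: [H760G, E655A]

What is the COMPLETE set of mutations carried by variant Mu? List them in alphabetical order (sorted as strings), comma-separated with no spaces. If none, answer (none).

At Kappa: gained [] -> total []
At Mu: gained ['G337R', 'H806C', 'A607D'] -> total ['A607D', 'G337R', 'H806C']

Answer: A607D,G337R,H806C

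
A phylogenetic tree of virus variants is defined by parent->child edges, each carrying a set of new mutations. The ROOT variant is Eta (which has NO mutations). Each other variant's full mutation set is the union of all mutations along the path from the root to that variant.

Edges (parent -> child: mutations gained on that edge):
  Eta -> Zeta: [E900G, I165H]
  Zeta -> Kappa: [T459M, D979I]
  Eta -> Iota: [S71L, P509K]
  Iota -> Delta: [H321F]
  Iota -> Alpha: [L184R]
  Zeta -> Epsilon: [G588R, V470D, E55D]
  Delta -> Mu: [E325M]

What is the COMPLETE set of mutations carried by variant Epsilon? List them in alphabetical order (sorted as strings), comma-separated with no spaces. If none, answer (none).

At Eta: gained [] -> total []
At Zeta: gained ['E900G', 'I165H'] -> total ['E900G', 'I165H']
At Epsilon: gained ['G588R', 'V470D', 'E55D'] -> total ['E55D', 'E900G', 'G588R', 'I165H', 'V470D']

Answer: E55D,E900G,G588R,I165H,V470D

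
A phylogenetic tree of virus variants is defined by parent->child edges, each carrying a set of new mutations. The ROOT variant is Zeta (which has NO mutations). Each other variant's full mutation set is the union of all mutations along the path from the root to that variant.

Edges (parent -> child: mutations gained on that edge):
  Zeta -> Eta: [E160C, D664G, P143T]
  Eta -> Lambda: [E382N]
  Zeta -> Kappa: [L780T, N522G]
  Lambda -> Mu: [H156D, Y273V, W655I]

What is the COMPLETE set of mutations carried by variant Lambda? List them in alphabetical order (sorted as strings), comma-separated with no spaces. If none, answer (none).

At Zeta: gained [] -> total []
At Eta: gained ['E160C', 'D664G', 'P143T'] -> total ['D664G', 'E160C', 'P143T']
At Lambda: gained ['E382N'] -> total ['D664G', 'E160C', 'E382N', 'P143T']

Answer: D664G,E160C,E382N,P143T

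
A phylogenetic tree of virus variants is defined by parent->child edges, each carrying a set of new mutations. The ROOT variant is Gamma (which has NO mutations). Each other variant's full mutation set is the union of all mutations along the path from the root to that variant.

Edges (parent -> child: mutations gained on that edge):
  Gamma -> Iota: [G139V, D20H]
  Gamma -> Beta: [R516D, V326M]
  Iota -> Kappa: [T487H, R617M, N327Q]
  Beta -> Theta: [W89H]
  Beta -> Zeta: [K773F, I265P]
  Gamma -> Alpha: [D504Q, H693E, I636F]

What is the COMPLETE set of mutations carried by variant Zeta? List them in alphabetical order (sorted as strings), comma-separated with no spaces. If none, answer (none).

At Gamma: gained [] -> total []
At Beta: gained ['R516D', 'V326M'] -> total ['R516D', 'V326M']
At Zeta: gained ['K773F', 'I265P'] -> total ['I265P', 'K773F', 'R516D', 'V326M']

Answer: I265P,K773F,R516D,V326M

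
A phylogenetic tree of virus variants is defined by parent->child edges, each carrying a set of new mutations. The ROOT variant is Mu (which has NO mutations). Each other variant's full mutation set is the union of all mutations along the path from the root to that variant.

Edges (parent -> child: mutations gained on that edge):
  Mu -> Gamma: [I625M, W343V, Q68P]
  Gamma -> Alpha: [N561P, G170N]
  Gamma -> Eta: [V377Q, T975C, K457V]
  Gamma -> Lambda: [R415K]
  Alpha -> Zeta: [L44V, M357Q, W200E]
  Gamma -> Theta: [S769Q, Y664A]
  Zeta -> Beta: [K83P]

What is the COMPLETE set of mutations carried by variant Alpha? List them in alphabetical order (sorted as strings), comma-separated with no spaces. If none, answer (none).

Answer: G170N,I625M,N561P,Q68P,W343V

Derivation:
At Mu: gained [] -> total []
At Gamma: gained ['I625M', 'W343V', 'Q68P'] -> total ['I625M', 'Q68P', 'W343V']
At Alpha: gained ['N561P', 'G170N'] -> total ['G170N', 'I625M', 'N561P', 'Q68P', 'W343V']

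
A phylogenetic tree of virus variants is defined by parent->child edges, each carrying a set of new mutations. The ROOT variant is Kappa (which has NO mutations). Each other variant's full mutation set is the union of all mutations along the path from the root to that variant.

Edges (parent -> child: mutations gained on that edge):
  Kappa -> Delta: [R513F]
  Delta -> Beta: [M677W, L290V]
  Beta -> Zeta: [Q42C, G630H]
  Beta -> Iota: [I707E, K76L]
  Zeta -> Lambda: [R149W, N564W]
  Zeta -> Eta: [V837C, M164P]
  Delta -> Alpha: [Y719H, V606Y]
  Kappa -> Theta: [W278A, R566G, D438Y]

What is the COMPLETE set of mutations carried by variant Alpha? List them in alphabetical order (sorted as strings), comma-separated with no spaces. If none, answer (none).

At Kappa: gained [] -> total []
At Delta: gained ['R513F'] -> total ['R513F']
At Alpha: gained ['Y719H', 'V606Y'] -> total ['R513F', 'V606Y', 'Y719H']

Answer: R513F,V606Y,Y719H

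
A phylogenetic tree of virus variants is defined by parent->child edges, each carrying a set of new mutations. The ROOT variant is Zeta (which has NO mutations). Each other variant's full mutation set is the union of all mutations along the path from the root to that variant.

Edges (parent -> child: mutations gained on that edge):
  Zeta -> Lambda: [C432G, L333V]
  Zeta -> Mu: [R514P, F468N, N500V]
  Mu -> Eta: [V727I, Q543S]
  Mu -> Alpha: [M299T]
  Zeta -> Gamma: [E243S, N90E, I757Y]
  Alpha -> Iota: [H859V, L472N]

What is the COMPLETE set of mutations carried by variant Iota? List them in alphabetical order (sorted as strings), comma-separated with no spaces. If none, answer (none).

At Zeta: gained [] -> total []
At Mu: gained ['R514P', 'F468N', 'N500V'] -> total ['F468N', 'N500V', 'R514P']
At Alpha: gained ['M299T'] -> total ['F468N', 'M299T', 'N500V', 'R514P']
At Iota: gained ['H859V', 'L472N'] -> total ['F468N', 'H859V', 'L472N', 'M299T', 'N500V', 'R514P']

Answer: F468N,H859V,L472N,M299T,N500V,R514P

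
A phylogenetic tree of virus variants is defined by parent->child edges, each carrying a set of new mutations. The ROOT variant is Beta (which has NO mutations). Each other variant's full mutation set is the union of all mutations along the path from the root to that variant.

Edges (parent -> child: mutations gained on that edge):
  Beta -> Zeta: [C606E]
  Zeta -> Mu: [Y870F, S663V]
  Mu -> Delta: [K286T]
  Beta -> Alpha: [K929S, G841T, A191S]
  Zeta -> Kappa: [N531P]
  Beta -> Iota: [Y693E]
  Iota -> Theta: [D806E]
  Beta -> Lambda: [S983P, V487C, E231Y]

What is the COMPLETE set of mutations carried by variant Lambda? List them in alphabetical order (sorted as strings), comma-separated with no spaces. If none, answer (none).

Answer: E231Y,S983P,V487C

Derivation:
At Beta: gained [] -> total []
At Lambda: gained ['S983P', 'V487C', 'E231Y'] -> total ['E231Y', 'S983P', 'V487C']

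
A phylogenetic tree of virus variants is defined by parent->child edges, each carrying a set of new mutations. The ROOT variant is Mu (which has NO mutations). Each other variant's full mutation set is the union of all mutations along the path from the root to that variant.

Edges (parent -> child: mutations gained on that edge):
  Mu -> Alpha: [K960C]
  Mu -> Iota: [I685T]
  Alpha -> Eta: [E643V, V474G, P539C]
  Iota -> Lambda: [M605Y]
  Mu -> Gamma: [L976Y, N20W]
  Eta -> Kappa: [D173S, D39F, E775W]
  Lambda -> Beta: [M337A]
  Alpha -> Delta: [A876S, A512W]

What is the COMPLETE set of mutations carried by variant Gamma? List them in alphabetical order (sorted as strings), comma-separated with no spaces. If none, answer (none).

Answer: L976Y,N20W

Derivation:
At Mu: gained [] -> total []
At Gamma: gained ['L976Y', 'N20W'] -> total ['L976Y', 'N20W']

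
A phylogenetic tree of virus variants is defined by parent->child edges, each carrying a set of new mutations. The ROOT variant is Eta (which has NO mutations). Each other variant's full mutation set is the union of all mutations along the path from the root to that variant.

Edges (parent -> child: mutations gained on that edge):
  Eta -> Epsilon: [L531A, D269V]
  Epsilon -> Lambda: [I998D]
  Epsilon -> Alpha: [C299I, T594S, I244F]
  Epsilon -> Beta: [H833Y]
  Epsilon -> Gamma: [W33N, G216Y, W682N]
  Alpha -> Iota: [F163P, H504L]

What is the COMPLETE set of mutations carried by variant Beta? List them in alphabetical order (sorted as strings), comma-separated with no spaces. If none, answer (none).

Answer: D269V,H833Y,L531A

Derivation:
At Eta: gained [] -> total []
At Epsilon: gained ['L531A', 'D269V'] -> total ['D269V', 'L531A']
At Beta: gained ['H833Y'] -> total ['D269V', 'H833Y', 'L531A']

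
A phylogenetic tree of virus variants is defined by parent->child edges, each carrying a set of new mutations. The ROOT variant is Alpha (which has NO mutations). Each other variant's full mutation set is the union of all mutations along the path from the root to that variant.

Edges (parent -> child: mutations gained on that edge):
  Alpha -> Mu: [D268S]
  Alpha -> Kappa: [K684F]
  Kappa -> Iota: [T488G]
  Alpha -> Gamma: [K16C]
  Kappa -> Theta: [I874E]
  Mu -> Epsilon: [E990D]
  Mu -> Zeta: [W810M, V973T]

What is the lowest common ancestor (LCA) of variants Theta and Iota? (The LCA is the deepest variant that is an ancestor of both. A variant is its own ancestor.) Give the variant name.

Path from root to Theta: Alpha -> Kappa -> Theta
  ancestors of Theta: {Alpha, Kappa, Theta}
Path from root to Iota: Alpha -> Kappa -> Iota
  ancestors of Iota: {Alpha, Kappa, Iota}
Common ancestors: {Alpha, Kappa}
Walk up from Iota: Iota (not in ancestors of Theta), Kappa (in ancestors of Theta), Alpha (in ancestors of Theta)
Deepest common ancestor (LCA) = Kappa

Answer: Kappa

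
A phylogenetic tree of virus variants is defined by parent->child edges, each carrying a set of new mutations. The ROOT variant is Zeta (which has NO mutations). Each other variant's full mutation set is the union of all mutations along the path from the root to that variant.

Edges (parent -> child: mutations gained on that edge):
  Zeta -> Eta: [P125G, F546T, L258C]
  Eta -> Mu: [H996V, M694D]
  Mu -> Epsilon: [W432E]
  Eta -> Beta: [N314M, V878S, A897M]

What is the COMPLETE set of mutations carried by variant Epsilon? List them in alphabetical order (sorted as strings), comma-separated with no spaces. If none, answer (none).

Answer: F546T,H996V,L258C,M694D,P125G,W432E

Derivation:
At Zeta: gained [] -> total []
At Eta: gained ['P125G', 'F546T', 'L258C'] -> total ['F546T', 'L258C', 'P125G']
At Mu: gained ['H996V', 'M694D'] -> total ['F546T', 'H996V', 'L258C', 'M694D', 'P125G']
At Epsilon: gained ['W432E'] -> total ['F546T', 'H996V', 'L258C', 'M694D', 'P125G', 'W432E']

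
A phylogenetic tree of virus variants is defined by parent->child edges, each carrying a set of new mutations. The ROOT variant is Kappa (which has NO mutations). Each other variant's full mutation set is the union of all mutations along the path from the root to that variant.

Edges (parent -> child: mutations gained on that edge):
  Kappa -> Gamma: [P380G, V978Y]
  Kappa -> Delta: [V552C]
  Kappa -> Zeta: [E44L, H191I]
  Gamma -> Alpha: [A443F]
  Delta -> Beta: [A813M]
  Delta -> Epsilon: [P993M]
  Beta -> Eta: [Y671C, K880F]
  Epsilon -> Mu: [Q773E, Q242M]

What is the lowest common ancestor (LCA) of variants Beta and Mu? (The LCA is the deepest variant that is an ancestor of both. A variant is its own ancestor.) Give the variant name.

Answer: Delta

Derivation:
Path from root to Beta: Kappa -> Delta -> Beta
  ancestors of Beta: {Kappa, Delta, Beta}
Path from root to Mu: Kappa -> Delta -> Epsilon -> Mu
  ancestors of Mu: {Kappa, Delta, Epsilon, Mu}
Common ancestors: {Kappa, Delta}
Walk up from Mu: Mu (not in ancestors of Beta), Epsilon (not in ancestors of Beta), Delta (in ancestors of Beta), Kappa (in ancestors of Beta)
Deepest common ancestor (LCA) = Delta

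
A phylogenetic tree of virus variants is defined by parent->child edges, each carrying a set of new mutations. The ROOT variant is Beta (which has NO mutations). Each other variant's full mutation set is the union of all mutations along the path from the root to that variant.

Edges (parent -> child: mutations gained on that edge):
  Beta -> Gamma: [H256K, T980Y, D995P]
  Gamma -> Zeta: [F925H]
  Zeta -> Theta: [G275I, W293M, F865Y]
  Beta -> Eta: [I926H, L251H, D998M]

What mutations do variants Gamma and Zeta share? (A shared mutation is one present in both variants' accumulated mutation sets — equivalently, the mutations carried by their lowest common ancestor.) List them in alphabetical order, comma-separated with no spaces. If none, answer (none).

Accumulating mutations along path to Gamma:
  At Beta: gained [] -> total []
  At Gamma: gained ['H256K', 'T980Y', 'D995P'] -> total ['D995P', 'H256K', 'T980Y']
Mutations(Gamma) = ['D995P', 'H256K', 'T980Y']
Accumulating mutations along path to Zeta:
  At Beta: gained [] -> total []
  At Gamma: gained ['H256K', 'T980Y', 'D995P'] -> total ['D995P', 'H256K', 'T980Y']
  At Zeta: gained ['F925H'] -> total ['D995P', 'F925H', 'H256K', 'T980Y']
Mutations(Zeta) = ['D995P', 'F925H', 'H256K', 'T980Y']
Intersection: ['D995P', 'H256K', 'T980Y'] ∩ ['D995P', 'F925H', 'H256K', 'T980Y'] = ['D995P', 'H256K', 'T980Y']

Answer: D995P,H256K,T980Y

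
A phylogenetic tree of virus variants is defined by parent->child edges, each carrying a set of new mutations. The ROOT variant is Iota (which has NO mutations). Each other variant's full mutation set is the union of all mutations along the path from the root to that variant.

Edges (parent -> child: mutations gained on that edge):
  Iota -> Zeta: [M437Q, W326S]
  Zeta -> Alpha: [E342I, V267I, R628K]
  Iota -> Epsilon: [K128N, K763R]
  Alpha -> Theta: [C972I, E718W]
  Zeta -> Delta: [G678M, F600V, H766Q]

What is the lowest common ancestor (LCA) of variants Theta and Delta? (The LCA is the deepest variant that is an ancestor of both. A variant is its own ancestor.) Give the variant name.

Path from root to Theta: Iota -> Zeta -> Alpha -> Theta
  ancestors of Theta: {Iota, Zeta, Alpha, Theta}
Path from root to Delta: Iota -> Zeta -> Delta
  ancestors of Delta: {Iota, Zeta, Delta}
Common ancestors: {Iota, Zeta}
Walk up from Delta: Delta (not in ancestors of Theta), Zeta (in ancestors of Theta), Iota (in ancestors of Theta)
Deepest common ancestor (LCA) = Zeta

Answer: Zeta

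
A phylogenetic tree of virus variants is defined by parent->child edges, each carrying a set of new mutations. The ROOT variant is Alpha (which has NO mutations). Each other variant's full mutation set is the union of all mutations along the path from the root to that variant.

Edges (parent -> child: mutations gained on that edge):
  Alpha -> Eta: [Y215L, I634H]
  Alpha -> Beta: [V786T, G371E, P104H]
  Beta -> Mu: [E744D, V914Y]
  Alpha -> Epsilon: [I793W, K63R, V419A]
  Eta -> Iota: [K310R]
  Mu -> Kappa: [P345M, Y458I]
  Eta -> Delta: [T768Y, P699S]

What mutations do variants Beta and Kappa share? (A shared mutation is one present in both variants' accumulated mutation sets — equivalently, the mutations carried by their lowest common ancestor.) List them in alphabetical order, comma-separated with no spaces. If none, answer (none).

Accumulating mutations along path to Beta:
  At Alpha: gained [] -> total []
  At Beta: gained ['V786T', 'G371E', 'P104H'] -> total ['G371E', 'P104H', 'V786T']
Mutations(Beta) = ['G371E', 'P104H', 'V786T']
Accumulating mutations along path to Kappa:
  At Alpha: gained [] -> total []
  At Beta: gained ['V786T', 'G371E', 'P104H'] -> total ['G371E', 'P104H', 'V786T']
  At Mu: gained ['E744D', 'V914Y'] -> total ['E744D', 'G371E', 'P104H', 'V786T', 'V914Y']
  At Kappa: gained ['P345M', 'Y458I'] -> total ['E744D', 'G371E', 'P104H', 'P345M', 'V786T', 'V914Y', 'Y458I']
Mutations(Kappa) = ['E744D', 'G371E', 'P104H', 'P345M', 'V786T', 'V914Y', 'Y458I']
Intersection: ['G371E', 'P104H', 'V786T'] ∩ ['E744D', 'G371E', 'P104H', 'P345M', 'V786T', 'V914Y', 'Y458I'] = ['G371E', 'P104H', 'V786T']

Answer: G371E,P104H,V786T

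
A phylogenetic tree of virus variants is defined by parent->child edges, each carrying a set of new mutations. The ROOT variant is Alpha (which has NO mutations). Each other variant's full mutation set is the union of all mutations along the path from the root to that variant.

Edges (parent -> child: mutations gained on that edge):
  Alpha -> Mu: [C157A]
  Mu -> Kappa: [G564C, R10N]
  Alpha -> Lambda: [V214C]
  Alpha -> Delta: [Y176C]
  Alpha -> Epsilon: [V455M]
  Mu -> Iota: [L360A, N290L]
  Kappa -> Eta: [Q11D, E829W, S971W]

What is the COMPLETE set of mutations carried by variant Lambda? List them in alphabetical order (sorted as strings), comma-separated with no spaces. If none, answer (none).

At Alpha: gained [] -> total []
At Lambda: gained ['V214C'] -> total ['V214C']

Answer: V214C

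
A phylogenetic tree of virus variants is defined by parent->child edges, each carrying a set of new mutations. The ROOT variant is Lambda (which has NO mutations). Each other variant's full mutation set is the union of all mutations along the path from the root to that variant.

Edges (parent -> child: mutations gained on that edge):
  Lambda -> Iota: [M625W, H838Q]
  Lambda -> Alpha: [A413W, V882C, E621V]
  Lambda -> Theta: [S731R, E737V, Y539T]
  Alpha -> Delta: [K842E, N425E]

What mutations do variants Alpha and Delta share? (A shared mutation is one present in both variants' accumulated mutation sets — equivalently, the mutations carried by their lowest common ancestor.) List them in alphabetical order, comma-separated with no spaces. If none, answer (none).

Accumulating mutations along path to Alpha:
  At Lambda: gained [] -> total []
  At Alpha: gained ['A413W', 'V882C', 'E621V'] -> total ['A413W', 'E621V', 'V882C']
Mutations(Alpha) = ['A413W', 'E621V', 'V882C']
Accumulating mutations along path to Delta:
  At Lambda: gained [] -> total []
  At Alpha: gained ['A413W', 'V882C', 'E621V'] -> total ['A413W', 'E621V', 'V882C']
  At Delta: gained ['K842E', 'N425E'] -> total ['A413W', 'E621V', 'K842E', 'N425E', 'V882C']
Mutations(Delta) = ['A413W', 'E621V', 'K842E', 'N425E', 'V882C']
Intersection: ['A413W', 'E621V', 'V882C'] ∩ ['A413W', 'E621V', 'K842E', 'N425E', 'V882C'] = ['A413W', 'E621V', 'V882C']

Answer: A413W,E621V,V882C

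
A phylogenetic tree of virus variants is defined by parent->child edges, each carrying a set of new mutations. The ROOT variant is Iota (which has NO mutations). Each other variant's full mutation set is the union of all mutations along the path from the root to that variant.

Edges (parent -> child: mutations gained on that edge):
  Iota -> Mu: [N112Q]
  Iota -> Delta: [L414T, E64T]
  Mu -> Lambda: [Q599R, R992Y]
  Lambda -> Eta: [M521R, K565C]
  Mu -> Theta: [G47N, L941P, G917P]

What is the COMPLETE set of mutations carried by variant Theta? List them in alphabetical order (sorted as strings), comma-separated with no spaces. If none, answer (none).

At Iota: gained [] -> total []
At Mu: gained ['N112Q'] -> total ['N112Q']
At Theta: gained ['G47N', 'L941P', 'G917P'] -> total ['G47N', 'G917P', 'L941P', 'N112Q']

Answer: G47N,G917P,L941P,N112Q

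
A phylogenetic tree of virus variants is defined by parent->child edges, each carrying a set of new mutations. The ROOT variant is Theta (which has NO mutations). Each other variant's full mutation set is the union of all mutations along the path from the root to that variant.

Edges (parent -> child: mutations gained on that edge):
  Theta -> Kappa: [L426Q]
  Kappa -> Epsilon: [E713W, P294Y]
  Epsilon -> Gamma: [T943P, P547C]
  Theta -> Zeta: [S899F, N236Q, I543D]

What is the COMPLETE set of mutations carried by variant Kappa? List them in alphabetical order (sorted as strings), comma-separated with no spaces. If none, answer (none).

At Theta: gained [] -> total []
At Kappa: gained ['L426Q'] -> total ['L426Q']

Answer: L426Q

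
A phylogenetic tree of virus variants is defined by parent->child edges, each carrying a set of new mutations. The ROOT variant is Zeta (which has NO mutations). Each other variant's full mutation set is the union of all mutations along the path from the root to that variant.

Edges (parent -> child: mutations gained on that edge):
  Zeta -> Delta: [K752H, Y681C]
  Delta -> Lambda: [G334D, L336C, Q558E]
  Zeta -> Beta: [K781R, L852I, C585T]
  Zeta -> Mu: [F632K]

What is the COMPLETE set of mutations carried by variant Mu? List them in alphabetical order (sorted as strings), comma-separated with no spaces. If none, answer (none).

Answer: F632K

Derivation:
At Zeta: gained [] -> total []
At Mu: gained ['F632K'] -> total ['F632K']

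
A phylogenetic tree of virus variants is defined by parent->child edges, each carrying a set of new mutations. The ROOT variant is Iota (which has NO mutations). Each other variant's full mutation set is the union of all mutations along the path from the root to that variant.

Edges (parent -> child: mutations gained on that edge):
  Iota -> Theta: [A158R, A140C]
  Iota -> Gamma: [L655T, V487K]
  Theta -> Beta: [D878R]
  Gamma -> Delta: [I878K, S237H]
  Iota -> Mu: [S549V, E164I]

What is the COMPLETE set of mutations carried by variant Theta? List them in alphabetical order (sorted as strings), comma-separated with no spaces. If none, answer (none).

Answer: A140C,A158R

Derivation:
At Iota: gained [] -> total []
At Theta: gained ['A158R', 'A140C'] -> total ['A140C', 'A158R']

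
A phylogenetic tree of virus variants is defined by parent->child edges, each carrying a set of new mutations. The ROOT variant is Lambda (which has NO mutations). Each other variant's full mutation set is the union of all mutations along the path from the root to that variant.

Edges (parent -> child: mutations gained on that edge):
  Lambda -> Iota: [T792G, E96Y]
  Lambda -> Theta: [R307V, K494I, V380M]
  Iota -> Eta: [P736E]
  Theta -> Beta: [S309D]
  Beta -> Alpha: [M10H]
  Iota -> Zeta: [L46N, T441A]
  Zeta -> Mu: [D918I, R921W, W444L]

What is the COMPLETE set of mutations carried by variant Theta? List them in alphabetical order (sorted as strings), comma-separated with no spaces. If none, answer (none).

At Lambda: gained [] -> total []
At Theta: gained ['R307V', 'K494I', 'V380M'] -> total ['K494I', 'R307V', 'V380M']

Answer: K494I,R307V,V380M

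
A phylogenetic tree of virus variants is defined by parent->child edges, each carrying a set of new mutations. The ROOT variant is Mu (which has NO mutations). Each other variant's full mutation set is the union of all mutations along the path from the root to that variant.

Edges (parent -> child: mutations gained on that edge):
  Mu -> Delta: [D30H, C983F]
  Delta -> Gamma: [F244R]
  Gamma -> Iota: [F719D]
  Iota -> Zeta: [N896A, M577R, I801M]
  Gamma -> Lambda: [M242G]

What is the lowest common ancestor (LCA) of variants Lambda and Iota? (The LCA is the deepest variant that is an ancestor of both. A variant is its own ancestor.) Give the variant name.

Answer: Gamma

Derivation:
Path from root to Lambda: Mu -> Delta -> Gamma -> Lambda
  ancestors of Lambda: {Mu, Delta, Gamma, Lambda}
Path from root to Iota: Mu -> Delta -> Gamma -> Iota
  ancestors of Iota: {Mu, Delta, Gamma, Iota}
Common ancestors: {Mu, Delta, Gamma}
Walk up from Iota: Iota (not in ancestors of Lambda), Gamma (in ancestors of Lambda), Delta (in ancestors of Lambda), Mu (in ancestors of Lambda)
Deepest common ancestor (LCA) = Gamma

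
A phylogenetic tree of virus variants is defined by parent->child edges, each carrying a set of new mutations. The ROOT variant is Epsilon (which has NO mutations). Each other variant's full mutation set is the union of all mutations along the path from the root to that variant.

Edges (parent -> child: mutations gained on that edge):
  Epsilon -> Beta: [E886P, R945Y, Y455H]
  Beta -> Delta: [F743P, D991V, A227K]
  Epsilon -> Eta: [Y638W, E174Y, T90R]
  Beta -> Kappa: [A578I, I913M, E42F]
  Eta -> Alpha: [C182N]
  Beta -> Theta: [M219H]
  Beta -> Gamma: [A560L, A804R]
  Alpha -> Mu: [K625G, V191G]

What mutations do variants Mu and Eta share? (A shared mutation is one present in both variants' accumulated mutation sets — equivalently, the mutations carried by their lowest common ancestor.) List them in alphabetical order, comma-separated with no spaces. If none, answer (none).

Answer: E174Y,T90R,Y638W

Derivation:
Accumulating mutations along path to Mu:
  At Epsilon: gained [] -> total []
  At Eta: gained ['Y638W', 'E174Y', 'T90R'] -> total ['E174Y', 'T90R', 'Y638W']
  At Alpha: gained ['C182N'] -> total ['C182N', 'E174Y', 'T90R', 'Y638W']
  At Mu: gained ['K625G', 'V191G'] -> total ['C182N', 'E174Y', 'K625G', 'T90R', 'V191G', 'Y638W']
Mutations(Mu) = ['C182N', 'E174Y', 'K625G', 'T90R', 'V191G', 'Y638W']
Accumulating mutations along path to Eta:
  At Epsilon: gained [] -> total []
  At Eta: gained ['Y638W', 'E174Y', 'T90R'] -> total ['E174Y', 'T90R', 'Y638W']
Mutations(Eta) = ['E174Y', 'T90R', 'Y638W']
Intersection: ['C182N', 'E174Y', 'K625G', 'T90R', 'V191G', 'Y638W'] ∩ ['E174Y', 'T90R', 'Y638W'] = ['E174Y', 'T90R', 'Y638W']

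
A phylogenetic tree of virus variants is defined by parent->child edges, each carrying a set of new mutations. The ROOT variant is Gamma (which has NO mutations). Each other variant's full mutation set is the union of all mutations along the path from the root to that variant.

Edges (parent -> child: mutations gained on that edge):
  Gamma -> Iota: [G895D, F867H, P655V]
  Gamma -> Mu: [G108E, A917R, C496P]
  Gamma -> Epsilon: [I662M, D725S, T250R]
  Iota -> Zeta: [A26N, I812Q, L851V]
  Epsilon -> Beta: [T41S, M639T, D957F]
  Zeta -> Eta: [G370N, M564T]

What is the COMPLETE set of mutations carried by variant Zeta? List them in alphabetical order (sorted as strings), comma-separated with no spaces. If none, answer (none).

Answer: A26N,F867H,G895D,I812Q,L851V,P655V

Derivation:
At Gamma: gained [] -> total []
At Iota: gained ['G895D', 'F867H', 'P655V'] -> total ['F867H', 'G895D', 'P655V']
At Zeta: gained ['A26N', 'I812Q', 'L851V'] -> total ['A26N', 'F867H', 'G895D', 'I812Q', 'L851V', 'P655V']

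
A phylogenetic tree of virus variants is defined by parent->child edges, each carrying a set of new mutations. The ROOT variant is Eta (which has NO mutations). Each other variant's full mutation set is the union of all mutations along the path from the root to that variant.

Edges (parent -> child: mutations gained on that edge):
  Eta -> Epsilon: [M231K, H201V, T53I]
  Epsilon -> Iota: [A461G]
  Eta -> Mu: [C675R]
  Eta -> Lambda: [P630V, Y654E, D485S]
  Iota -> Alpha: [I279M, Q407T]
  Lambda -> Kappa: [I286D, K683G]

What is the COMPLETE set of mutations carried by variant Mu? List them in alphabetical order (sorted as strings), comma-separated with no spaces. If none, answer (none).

Answer: C675R

Derivation:
At Eta: gained [] -> total []
At Mu: gained ['C675R'] -> total ['C675R']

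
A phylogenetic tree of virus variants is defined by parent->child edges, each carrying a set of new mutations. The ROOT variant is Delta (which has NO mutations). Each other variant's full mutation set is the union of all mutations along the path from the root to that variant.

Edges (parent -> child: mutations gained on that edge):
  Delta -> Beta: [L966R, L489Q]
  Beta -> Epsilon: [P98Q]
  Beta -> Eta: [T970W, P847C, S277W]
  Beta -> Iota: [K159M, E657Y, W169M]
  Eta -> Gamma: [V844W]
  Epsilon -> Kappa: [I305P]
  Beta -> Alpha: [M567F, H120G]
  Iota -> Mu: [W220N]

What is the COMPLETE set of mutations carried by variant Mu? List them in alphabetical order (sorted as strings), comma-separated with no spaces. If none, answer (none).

At Delta: gained [] -> total []
At Beta: gained ['L966R', 'L489Q'] -> total ['L489Q', 'L966R']
At Iota: gained ['K159M', 'E657Y', 'W169M'] -> total ['E657Y', 'K159M', 'L489Q', 'L966R', 'W169M']
At Mu: gained ['W220N'] -> total ['E657Y', 'K159M', 'L489Q', 'L966R', 'W169M', 'W220N']

Answer: E657Y,K159M,L489Q,L966R,W169M,W220N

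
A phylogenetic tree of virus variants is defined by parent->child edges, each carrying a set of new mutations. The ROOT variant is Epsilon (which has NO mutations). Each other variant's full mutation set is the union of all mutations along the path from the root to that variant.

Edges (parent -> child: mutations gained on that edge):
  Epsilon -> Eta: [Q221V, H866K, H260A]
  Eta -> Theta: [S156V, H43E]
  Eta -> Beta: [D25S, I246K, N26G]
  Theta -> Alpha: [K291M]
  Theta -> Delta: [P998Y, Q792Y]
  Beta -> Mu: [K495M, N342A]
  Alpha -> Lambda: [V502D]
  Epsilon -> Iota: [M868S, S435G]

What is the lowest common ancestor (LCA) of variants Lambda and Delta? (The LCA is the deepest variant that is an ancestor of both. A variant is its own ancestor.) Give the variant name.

Answer: Theta

Derivation:
Path from root to Lambda: Epsilon -> Eta -> Theta -> Alpha -> Lambda
  ancestors of Lambda: {Epsilon, Eta, Theta, Alpha, Lambda}
Path from root to Delta: Epsilon -> Eta -> Theta -> Delta
  ancestors of Delta: {Epsilon, Eta, Theta, Delta}
Common ancestors: {Epsilon, Eta, Theta}
Walk up from Delta: Delta (not in ancestors of Lambda), Theta (in ancestors of Lambda), Eta (in ancestors of Lambda), Epsilon (in ancestors of Lambda)
Deepest common ancestor (LCA) = Theta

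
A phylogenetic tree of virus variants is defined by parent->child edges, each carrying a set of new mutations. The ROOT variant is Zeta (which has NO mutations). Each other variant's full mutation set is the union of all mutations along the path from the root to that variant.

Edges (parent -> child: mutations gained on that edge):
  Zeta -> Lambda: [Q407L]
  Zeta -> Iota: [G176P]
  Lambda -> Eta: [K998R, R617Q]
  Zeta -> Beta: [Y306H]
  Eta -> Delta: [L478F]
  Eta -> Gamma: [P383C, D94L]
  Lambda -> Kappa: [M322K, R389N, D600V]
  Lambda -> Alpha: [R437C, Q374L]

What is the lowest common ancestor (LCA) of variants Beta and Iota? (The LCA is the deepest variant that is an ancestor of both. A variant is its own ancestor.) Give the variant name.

Path from root to Beta: Zeta -> Beta
  ancestors of Beta: {Zeta, Beta}
Path from root to Iota: Zeta -> Iota
  ancestors of Iota: {Zeta, Iota}
Common ancestors: {Zeta}
Walk up from Iota: Iota (not in ancestors of Beta), Zeta (in ancestors of Beta)
Deepest common ancestor (LCA) = Zeta

Answer: Zeta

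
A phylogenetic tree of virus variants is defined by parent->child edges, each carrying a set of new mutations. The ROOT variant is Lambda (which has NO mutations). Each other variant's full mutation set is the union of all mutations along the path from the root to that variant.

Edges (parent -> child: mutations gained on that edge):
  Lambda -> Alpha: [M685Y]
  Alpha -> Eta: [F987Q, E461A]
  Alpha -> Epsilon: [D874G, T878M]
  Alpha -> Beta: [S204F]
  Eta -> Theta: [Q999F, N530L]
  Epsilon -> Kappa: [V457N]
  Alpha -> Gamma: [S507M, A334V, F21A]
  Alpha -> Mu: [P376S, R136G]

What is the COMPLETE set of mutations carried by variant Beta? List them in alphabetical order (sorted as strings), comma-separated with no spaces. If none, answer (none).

At Lambda: gained [] -> total []
At Alpha: gained ['M685Y'] -> total ['M685Y']
At Beta: gained ['S204F'] -> total ['M685Y', 'S204F']

Answer: M685Y,S204F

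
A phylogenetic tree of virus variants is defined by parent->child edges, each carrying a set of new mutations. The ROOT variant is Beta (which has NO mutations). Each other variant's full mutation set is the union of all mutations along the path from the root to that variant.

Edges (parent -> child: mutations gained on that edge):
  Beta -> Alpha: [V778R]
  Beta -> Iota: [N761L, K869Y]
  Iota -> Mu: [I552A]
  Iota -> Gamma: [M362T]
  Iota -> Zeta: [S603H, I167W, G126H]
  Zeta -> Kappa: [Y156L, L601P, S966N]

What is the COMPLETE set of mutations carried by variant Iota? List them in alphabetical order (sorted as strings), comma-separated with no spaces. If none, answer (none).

Answer: K869Y,N761L

Derivation:
At Beta: gained [] -> total []
At Iota: gained ['N761L', 'K869Y'] -> total ['K869Y', 'N761L']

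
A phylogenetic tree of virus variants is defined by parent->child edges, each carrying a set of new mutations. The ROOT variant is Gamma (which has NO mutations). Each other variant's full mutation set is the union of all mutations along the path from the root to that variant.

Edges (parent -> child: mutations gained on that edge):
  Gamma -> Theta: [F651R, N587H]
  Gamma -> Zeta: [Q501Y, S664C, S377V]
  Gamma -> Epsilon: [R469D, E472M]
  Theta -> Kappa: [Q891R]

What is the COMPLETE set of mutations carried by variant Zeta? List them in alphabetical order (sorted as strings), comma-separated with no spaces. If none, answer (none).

Answer: Q501Y,S377V,S664C

Derivation:
At Gamma: gained [] -> total []
At Zeta: gained ['Q501Y', 'S664C', 'S377V'] -> total ['Q501Y', 'S377V', 'S664C']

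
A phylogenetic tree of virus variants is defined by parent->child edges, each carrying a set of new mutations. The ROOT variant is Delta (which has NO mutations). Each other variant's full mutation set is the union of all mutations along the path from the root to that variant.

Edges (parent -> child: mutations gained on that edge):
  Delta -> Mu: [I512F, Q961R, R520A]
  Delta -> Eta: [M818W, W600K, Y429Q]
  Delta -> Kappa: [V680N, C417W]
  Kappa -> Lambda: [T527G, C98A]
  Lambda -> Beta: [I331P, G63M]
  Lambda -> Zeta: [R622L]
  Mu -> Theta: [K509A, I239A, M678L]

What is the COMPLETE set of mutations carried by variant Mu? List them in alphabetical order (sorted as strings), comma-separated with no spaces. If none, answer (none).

At Delta: gained [] -> total []
At Mu: gained ['I512F', 'Q961R', 'R520A'] -> total ['I512F', 'Q961R', 'R520A']

Answer: I512F,Q961R,R520A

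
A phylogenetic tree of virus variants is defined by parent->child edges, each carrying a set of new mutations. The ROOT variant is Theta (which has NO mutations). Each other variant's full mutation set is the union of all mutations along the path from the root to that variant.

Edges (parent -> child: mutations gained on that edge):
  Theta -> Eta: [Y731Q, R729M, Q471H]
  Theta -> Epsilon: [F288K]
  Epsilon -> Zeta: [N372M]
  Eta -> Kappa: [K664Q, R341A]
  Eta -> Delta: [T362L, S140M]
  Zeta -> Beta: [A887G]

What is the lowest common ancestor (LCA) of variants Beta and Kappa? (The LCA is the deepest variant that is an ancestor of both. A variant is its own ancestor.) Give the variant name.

Path from root to Beta: Theta -> Epsilon -> Zeta -> Beta
  ancestors of Beta: {Theta, Epsilon, Zeta, Beta}
Path from root to Kappa: Theta -> Eta -> Kappa
  ancestors of Kappa: {Theta, Eta, Kappa}
Common ancestors: {Theta}
Walk up from Kappa: Kappa (not in ancestors of Beta), Eta (not in ancestors of Beta), Theta (in ancestors of Beta)
Deepest common ancestor (LCA) = Theta

Answer: Theta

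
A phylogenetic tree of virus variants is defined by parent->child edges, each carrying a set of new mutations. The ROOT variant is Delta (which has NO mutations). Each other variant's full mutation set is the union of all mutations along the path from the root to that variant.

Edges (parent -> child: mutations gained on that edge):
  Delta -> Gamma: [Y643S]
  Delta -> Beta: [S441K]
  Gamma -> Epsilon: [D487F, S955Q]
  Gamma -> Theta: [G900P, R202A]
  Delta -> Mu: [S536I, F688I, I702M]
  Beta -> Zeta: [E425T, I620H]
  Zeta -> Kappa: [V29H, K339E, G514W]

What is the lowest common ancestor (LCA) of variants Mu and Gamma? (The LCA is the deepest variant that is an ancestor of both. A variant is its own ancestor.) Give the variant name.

Answer: Delta

Derivation:
Path from root to Mu: Delta -> Mu
  ancestors of Mu: {Delta, Mu}
Path from root to Gamma: Delta -> Gamma
  ancestors of Gamma: {Delta, Gamma}
Common ancestors: {Delta}
Walk up from Gamma: Gamma (not in ancestors of Mu), Delta (in ancestors of Mu)
Deepest common ancestor (LCA) = Delta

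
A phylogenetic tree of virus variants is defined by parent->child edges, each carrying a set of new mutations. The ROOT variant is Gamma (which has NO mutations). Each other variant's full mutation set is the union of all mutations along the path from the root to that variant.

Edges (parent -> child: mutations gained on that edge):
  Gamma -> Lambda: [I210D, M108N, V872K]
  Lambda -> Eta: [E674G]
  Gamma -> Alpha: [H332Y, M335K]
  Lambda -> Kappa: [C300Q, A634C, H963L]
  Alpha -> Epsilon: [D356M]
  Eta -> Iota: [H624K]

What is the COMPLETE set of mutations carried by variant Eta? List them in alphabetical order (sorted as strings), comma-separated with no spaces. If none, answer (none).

At Gamma: gained [] -> total []
At Lambda: gained ['I210D', 'M108N', 'V872K'] -> total ['I210D', 'M108N', 'V872K']
At Eta: gained ['E674G'] -> total ['E674G', 'I210D', 'M108N', 'V872K']

Answer: E674G,I210D,M108N,V872K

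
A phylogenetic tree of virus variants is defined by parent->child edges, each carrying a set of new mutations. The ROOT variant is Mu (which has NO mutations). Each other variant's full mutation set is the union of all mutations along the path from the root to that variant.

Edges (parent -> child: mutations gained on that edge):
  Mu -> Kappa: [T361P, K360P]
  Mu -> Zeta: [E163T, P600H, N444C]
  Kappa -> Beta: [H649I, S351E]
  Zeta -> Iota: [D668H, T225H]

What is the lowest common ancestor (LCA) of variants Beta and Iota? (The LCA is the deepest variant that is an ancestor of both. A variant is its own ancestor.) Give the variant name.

Path from root to Beta: Mu -> Kappa -> Beta
  ancestors of Beta: {Mu, Kappa, Beta}
Path from root to Iota: Mu -> Zeta -> Iota
  ancestors of Iota: {Mu, Zeta, Iota}
Common ancestors: {Mu}
Walk up from Iota: Iota (not in ancestors of Beta), Zeta (not in ancestors of Beta), Mu (in ancestors of Beta)
Deepest common ancestor (LCA) = Mu

Answer: Mu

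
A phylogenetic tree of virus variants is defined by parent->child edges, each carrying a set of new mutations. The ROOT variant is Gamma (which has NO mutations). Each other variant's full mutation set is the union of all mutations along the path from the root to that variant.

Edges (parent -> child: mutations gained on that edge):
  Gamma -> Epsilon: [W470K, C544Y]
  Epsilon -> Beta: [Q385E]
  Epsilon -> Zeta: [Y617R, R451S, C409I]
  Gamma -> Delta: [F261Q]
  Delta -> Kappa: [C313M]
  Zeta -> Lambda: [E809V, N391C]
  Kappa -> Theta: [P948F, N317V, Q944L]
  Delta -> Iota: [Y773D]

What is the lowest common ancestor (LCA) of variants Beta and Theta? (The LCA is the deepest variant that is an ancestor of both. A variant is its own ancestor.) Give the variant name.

Answer: Gamma

Derivation:
Path from root to Beta: Gamma -> Epsilon -> Beta
  ancestors of Beta: {Gamma, Epsilon, Beta}
Path from root to Theta: Gamma -> Delta -> Kappa -> Theta
  ancestors of Theta: {Gamma, Delta, Kappa, Theta}
Common ancestors: {Gamma}
Walk up from Theta: Theta (not in ancestors of Beta), Kappa (not in ancestors of Beta), Delta (not in ancestors of Beta), Gamma (in ancestors of Beta)
Deepest common ancestor (LCA) = Gamma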